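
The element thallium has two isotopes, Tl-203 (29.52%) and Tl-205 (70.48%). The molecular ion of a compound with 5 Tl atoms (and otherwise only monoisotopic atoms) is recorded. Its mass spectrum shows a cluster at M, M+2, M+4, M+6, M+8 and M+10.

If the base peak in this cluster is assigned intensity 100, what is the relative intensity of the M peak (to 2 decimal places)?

Binomial terms of (0.2952 + 0.7048)^5: M 0.0022, M+2 0.0268, M+4 0.1278, M+6 0.3051, M+8 0.3642, M+10 0.1739 → M+8 is the base peak.
P(M+8) = C(5,4) × 0.2952^1 × 0.7048^4 = 5 × 0.2952 × 0.24675365 = 0.364208 (base)
P(M) = C(5,0) × 0.2952^5 × 0.7048^0 = 1 × 0.00224172 × 1.0000 = 0.002242
Relative intensity = 0.002242 / 0.364208 × 100 = 0.62

0.62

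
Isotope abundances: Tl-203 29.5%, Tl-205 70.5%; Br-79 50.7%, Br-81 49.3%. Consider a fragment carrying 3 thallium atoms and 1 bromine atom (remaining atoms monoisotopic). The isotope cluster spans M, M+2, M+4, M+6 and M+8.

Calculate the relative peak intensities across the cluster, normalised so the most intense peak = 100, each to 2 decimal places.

3.30 : 26.86 : 79.53 : 100.00 : 43.79

Thallium pattern (n=3): 0.02567237 : 0.18405787 : 0.43986713 : 0.35040263
Bromine pattern (n=1): 0.5070 : 0.4930
Convolve the two distributions (both contribute in 2-u steps):
  M: 0.02567237×0.5070 = 0.013016
  M+2: 0.02567237×0.4930 + 0.18405787×0.5070 = 0.105974
  M+4: 0.18405787×0.4930 + 0.43986713×0.5070 = 0.313753
  M+6: 0.43986713×0.4930 + 0.35040263×0.5070 = 0.394509
  M+8: 0.35040263×0.4930 = 0.172748
Scale to base peak (0.394509) = 100: 3.30 : 26.86 : 79.53 : 100.00 : 43.79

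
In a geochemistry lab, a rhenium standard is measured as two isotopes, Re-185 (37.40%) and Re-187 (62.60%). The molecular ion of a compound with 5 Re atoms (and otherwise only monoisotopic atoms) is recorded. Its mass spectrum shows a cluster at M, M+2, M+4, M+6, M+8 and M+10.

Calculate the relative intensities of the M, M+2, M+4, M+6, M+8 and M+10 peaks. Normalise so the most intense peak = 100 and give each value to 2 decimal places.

2.13 : 17.85 : 59.74 : 100.00 : 83.69 : 28.02

The 5 Re atoms are independent, so intensities follow the terms of (0.3740 + 0.6260)^5.
P(M) = 0.3740^5 = 0.007317
P(M+2) = 5 × 0.3740^4 × 0.6260^1 = 0.061239
P(M+4) = 10 × 0.3740^3 × 0.6260^2 = 0.205005
P(M+6) = 10 × 0.3740^2 × 0.6260^3 = 0.343136
P(M+8) = 5 × 0.3740^1 × 0.6260^4 = 0.287170
P(M+10) = 0.6260^5 = 0.096133
The M+6 peak is largest (0.343136); scaling to 100 gives 2.13 : 17.85 : 59.74 : 100.00 : 83.69 : 28.02.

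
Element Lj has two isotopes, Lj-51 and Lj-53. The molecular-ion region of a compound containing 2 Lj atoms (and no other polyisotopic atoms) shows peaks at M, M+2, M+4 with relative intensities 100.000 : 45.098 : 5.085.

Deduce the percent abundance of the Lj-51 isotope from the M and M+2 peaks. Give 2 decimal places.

81.60%

If p is the fraction of Lj that is Lj-51, then I(M+2)/I(M) = [C(2,1)·p^1·(1−p)] / p^2 = 2·(1−p)/p = 45.098/100.000 = 0.4510
(1−p)/p = 0.4510/2 = 0.2255  ⇒  p = 1/(1 + 0.2255) = 0.8160
Lj-51: 81.60%, Lj-53: 18.40%.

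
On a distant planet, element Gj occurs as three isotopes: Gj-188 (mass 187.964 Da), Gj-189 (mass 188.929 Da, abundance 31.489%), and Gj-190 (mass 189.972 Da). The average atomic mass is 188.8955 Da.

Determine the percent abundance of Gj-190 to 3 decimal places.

The remaining 68.511% is split between Gj-188 (fraction x) and Gj-190 (fraction 0.68511 − x).
Substituting: 187.964x + 189.972(0.68511 − x) = 129.40364719
(187.964 − 189.972)x = -0.74806973  ⇒  x = 0.37254, y = 0.31257
Gj-188: 37.254%, Gj-190: 31.257%.

31.257%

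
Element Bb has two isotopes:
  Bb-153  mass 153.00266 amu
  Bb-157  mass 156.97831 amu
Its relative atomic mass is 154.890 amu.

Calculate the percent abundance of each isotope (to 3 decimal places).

Let x be the fractional abundance of Bb-153; then Bb-157 has abundance 1 − x.
153.00266·x + 156.97831·(1 − x) = 154.890
(153.00266 − 156.97831)·x = 154.890 − 156.97831
x = -2.08831 / -3.97565 = 0.52528 → 52.528% Bb-153, 47.472% Bb-157.

Bb-153: 52.528%, Bb-157: 47.472%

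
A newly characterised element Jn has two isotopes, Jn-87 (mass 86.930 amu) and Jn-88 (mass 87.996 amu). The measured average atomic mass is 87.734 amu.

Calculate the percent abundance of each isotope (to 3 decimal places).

Writing the weighted mean with unknown fraction x of Jn-87:
86.930·x + 87.996·(1 − x) = 87.734
(86.930 − 87.996)·x = 87.734 − 87.996
x = -0.262 / -1.066 = 0.24578 → 24.578% Jn-87, 75.422% Jn-88.

Jn-87: 24.578%, Jn-88: 75.422%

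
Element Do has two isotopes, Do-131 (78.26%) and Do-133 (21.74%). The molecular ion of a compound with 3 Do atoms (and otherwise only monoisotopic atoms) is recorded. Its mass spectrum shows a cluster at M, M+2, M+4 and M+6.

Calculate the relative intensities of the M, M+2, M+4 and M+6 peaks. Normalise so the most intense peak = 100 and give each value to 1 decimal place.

The 3 Do atoms are independent, so intensities follow the terms of (0.7826 + 0.2174)^3.
P(M) = 0.7826^3 = 0.479313
P(M+2) = 3 × 0.7826^2 × 0.2174^1 = 0.399448
P(M+4) = 3 × 0.7826^1 × 0.2174^2 = 0.110964
P(M+6) = 0.2174^3 = 0.010275
The M peak is largest (0.479313); scaling to 100 gives 100.0 : 83.3 : 23.2 : 2.1.

100.0 : 83.3 : 23.2 : 2.1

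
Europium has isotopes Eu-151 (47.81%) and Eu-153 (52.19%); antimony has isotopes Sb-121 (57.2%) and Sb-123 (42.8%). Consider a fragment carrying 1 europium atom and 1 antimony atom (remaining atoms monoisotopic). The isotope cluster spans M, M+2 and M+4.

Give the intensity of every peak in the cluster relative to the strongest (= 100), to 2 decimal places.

54.35 : 100.00 : 44.39

Europium pattern (n=1): 0.4781 : 0.5219
Antimony pattern (n=1): 0.5720 : 0.4280
Convolve the two distributions (both contribute in 2-u steps):
  M: 0.4781×0.5720 = 0.273473
  M+2: 0.4781×0.4280 + 0.5219×0.5720 = 0.503154
  M+4: 0.5219×0.4280 = 0.223373
Scale to base peak (0.503154) = 100: 54.35 : 100.00 : 44.39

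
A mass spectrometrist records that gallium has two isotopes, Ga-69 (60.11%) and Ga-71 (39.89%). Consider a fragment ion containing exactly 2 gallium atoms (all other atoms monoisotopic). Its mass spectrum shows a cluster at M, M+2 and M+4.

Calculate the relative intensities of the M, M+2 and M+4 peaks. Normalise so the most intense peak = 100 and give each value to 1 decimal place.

75.3 : 100.0 : 33.2

The 2 Ga atoms are independent, so intensities follow the terms of (0.6011 + 0.3989)^2.
P(M) = 0.6011^2 = 0.361321
P(M+2) = 2 × 0.6011^1 × 0.3989^1 = 0.479558
P(M+4) = 0.3989^2 = 0.159121
The M+2 peak is largest (0.479558); scaling to 100 gives 75.3 : 100.0 : 33.2.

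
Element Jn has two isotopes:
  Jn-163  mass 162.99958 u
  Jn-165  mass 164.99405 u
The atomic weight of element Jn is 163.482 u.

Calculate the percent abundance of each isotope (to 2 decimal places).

Writing the weighted mean with unknown fraction x of Jn-163:
162.99958·x + 164.99405·(1 − x) = 163.482
(162.99958 − 164.99405)·x = 163.482 − 164.99405
x = -1.51205 / -1.99447 = 0.75812 → 75.81% Jn-163, 24.19% Jn-165.

Jn-163: 75.81%, Jn-165: 24.19%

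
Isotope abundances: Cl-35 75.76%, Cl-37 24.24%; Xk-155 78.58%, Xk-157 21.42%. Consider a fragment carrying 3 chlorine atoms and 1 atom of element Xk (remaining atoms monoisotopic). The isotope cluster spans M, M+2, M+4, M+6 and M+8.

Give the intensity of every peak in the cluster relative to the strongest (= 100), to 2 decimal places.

Chlorine pattern (n=3): 0.4348304 : 0.41738208 : 0.13354464 : 0.01424288
Element Xk pattern (n=1): 0.7858 : 0.2142
Convolve the two distributions (both contribute in 2-u steps):
  M: 0.4348304×0.7858 = 0.341690
  M+2: 0.4348304×0.2142 + 0.41738208×0.7858 = 0.421120
  M+4: 0.41738208×0.2142 + 0.13354464×0.7858 = 0.194343
  M+6: 0.13354464×0.2142 + 0.01424288×0.7858 = 0.039797
  M+8: 0.01424288×0.2142 = 0.003051
Scale to base peak (0.421120) = 100: 81.14 : 100.00 : 46.15 : 9.45 : 0.72

81.14 : 100.00 : 46.15 : 9.45 : 0.72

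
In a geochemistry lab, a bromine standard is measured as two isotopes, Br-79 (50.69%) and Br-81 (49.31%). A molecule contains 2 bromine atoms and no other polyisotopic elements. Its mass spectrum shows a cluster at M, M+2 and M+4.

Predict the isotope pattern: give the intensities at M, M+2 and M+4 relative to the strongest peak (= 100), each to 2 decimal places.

Each Br atom is independently Br-79 (p = 0.5069) or Br-81 (q = 0.4931); the cluster is the binomial expansion (p + q)^2.
P(M) = 0.5069^2 = 0.256948
P(M+2) = 2 × 0.5069^1 × 0.4931^1 = 0.499905
P(M+4) = 0.4931^2 = 0.243148
The M+2 peak is largest (0.499905); scaling to 100 gives 51.40 : 100.00 : 48.64.

51.40 : 100.00 : 48.64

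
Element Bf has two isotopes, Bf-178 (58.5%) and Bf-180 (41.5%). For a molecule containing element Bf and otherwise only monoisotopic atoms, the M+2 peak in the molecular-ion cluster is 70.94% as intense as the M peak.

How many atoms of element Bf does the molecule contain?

With n Bf atoms, P(M+2)/P(M) = C(n,1)·p^(n−1)q / p^n = n·q/p = n · 0.415/0.585.
n = 0.7094 × 0.585/0.415 = 1.00 ≈ 1

1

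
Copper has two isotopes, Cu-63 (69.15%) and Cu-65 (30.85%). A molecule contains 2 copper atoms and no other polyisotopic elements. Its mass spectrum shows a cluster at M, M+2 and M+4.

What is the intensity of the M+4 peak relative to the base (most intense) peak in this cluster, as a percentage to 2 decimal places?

Binomial terms of (0.6915 + 0.3085)^2: M 0.4782, M+2 0.4267, M+4 0.0952 → M is the base peak.
P(M) = C(2,0) × 0.6915^2 × 0.3085^0 = 1 × 0.47817225 × 1.0000 = 0.478172 (base)
P(M+4) = C(2,2) × 0.6915^0 × 0.3085^2 = 1 × 1.0000 × 0.09517225 = 0.095172
Relative intensity = 0.095172 / 0.478172 × 100 = 19.90

19.90%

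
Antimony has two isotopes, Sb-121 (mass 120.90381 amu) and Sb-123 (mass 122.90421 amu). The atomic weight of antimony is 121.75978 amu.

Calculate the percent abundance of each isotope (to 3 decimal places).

Writing the weighted mean with unknown fraction x of Sb-121:
120.90381·x + 122.90421·(1 − x) = 121.75978
(120.90381 − 122.90421)·x = 121.75978 − 122.90421
x = -1.14443 / -2.00040 = 0.57210 → 57.210% Sb-121, 42.790% Sb-123.

Sb-121: 57.210%, Sb-123: 42.790%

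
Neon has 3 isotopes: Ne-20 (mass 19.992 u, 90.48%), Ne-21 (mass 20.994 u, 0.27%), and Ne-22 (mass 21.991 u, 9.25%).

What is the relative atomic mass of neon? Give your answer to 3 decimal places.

20.180 u

Weight each isotope mass by its fractional abundance: 0.9048 × 19.992 + 0.0027 × 20.994 + 0.0925 × 21.991
= 18.0888 + 0.0567 + 2.0342 = 20.1797 u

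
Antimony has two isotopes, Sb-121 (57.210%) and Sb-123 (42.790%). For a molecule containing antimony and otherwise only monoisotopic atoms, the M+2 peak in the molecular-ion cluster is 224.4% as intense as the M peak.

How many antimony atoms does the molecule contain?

3

With n Sb atoms, P(M+2)/P(M) = C(n,1)·p^(n−1)q / p^n = n·q/p = n · 0.42790/0.57210.
n = 2.244 × 0.57210/0.42790 = 3.00 ≈ 3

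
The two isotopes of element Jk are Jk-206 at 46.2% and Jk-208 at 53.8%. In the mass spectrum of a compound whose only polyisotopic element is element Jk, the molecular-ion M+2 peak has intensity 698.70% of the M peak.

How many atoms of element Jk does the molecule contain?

The M+2/M ratio from n Jk atoms is n · q/p = n · 0.538/0.462.
n = 6.9870 × 0.462/0.538 = 6.00 ≈ 6

6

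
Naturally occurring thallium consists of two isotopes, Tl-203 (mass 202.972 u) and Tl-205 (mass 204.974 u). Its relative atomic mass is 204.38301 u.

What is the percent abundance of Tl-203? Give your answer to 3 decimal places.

Let x be the fractional abundance of Tl-203; then Tl-205 has abundance 1 − x.
202.972·x + 204.974·(1 − x) = 204.38301
(202.972 − 204.974)·x = 204.38301 − 204.974
x = -0.59099 / -2.002 = 0.29520 → 29.520% Tl-203, 70.480% Tl-205.

29.520%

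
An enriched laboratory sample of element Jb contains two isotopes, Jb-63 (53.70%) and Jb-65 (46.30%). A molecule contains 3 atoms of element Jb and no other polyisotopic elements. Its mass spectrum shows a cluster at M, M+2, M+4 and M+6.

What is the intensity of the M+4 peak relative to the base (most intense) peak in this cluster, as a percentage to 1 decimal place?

Term probabilities: M 0.1549, M+2 0.4005, M+4 0.3453, M+6 0.0993. Base peak = M+2.
P(M+2) = C(3,1) × 0.5370^2 × 0.4630^1 = 3 × 0.288369 × 0.4630 = 0.400545 (base)
P(M+4) = C(3,2) × 0.5370^1 × 0.4630^2 = 3 × 0.5370 × 0.214369 = 0.345348
Relative intensity = 0.345348 / 0.400545 × 100 = 86.2

86.2%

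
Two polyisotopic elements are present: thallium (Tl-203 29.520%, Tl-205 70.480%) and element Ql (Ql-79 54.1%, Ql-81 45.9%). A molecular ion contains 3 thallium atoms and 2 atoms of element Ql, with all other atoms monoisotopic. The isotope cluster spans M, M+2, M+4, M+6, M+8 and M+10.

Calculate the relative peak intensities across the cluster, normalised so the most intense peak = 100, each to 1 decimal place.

2.1 : 18.5 : 62.7 : 100.0 : 74.1 : 20.5

Thallium pattern (n=3): 0.02572463 : 0.18425524 : 0.43991564 : 0.35010449
Element Ql pattern (n=2): 0.292681 : 0.496638 : 0.210681
Convolve the two distributions (both contribute in 2-u steps):
  M: 0.02572463×0.292681 = 0.007529
  M+2: 0.02572463×0.496638 + 0.18425524×0.292681 = 0.066704
  M+4: 0.02572463×0.210681 + 0.18425524×0.496638 + 0.43991564×0.292681 = 0.225683
  M+6: 0.18425524×0.210681 + 0.43991564×0.496638 + 0.35010449×0.292681 = 0.359767
  M+8: 0.43991564×0.210681 + 0.35010449×0.496638 = 0.266557
  M+10: 0.35010449×0.210681 = 0.073760
Scale to base peak (0.359767) = 100: 2.1 : 18.5 : 62.7 : 100.0 : 74.1 : 20.5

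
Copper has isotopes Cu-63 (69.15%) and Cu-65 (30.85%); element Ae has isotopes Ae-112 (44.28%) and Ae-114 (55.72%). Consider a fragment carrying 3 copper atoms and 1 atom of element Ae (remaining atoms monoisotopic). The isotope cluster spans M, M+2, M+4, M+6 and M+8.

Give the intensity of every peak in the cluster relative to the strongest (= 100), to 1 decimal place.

38.5 : 100.0 : 87.9 : 32.4 : 4.3

Copper pattern (n=3): 0.33065611 : 0.44254842 : 0.19743483 : 0.02936064
Element Ae pattern (n=1): 0.4428 : 0.5572
Convolve the two distributions (both contribute in 2-u steps):
  M: 0.33065611×0.4428 = 0.146415
  M+2: 0.33065611×0.5572 + 0.44254842×0.4428 = 0.380202
  M+4: 0.44254842×0.5572 + 0.19743483×0.4428 = 0.334012
  M+6: 0.19743483×0.5572 + 0.02936064×0.4428 = 0.123012
  M+8: 0.02936064×0.5572 = 0.016360
Scale to base peak (0.380202) = 100: 38.5 : 100.0 : 87.9 : 32.4 : 4.3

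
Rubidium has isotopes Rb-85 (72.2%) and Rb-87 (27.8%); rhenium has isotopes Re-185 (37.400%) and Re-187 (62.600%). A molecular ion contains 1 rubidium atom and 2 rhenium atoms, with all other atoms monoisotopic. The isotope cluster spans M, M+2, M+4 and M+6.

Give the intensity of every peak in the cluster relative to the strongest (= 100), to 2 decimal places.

Rubidium pattern (n=1): 0.7220 : 0.2780
Rhenium pattern (n=2): 0.139876 : 0.468248 : 0.391876
Convolve the two distributions (both contribute in 2-u steps):
  M: 0.7220×0.139876 = 0.100990
  M+2: 0.7220×0.468248 + 0.2780×0.139876 = 0.376961
  M+4: 0.7220×0.391876 + 0.2780×0.468248 = 0.413107
  M+6: 0.2780×0.391876 = 0.108942
Scale to base peak (0.413107) = 100: 24.45 : 91.25 : 100.00 : 26.37

24.45 : 91.25 : 100.00 : 26.37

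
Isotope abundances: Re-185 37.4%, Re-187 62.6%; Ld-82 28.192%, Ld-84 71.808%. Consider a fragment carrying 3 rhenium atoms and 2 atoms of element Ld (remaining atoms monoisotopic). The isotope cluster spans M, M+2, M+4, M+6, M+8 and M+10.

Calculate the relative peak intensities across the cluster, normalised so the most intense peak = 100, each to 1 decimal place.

1.2 : 12.6 : 50.5 : 100.0 : 97.9 : 38.0

Rhenium pattern (n=3): 0.05231362 : 0.26268713 : 0.43968487 : 0.24531438
Element Ld pattern (n=2): 0.07947889 : 0.40488223 : 0.51563889
Convolve the two distributions (both contribute in 2-u steps):
  M: 0.05231362×0.07947889 = 0.004158
  M+2: 0.05231362×0.40488223 + 0.26268713×0.07947889 = 0.042059
  M+4: 0.05231362×0.51563889 + 0.26268713×0.40488223 + 0.43968487×0.07947889 = 0.168278
  M+6: 0.26268713×0.51563889 + 0.43968487×0.40488223 + 0.24531438×0.07947889 = 0.332970
  M+8: 0.43968487×0.51563889 + 0.24531438×0.40488223 = 0.326042
  M+10: 0.24531438×0.51563889 = 0.126494
Scale to base peak (0.332970) = 100: 1.2 : 12.6 : 50.5 : 100.0 : 97.9 : 38.0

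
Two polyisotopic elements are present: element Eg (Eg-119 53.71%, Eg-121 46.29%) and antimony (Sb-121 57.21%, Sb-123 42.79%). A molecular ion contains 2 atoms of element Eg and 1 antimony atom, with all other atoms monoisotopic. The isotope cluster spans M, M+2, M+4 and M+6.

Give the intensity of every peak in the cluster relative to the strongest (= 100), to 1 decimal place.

40.5 : 100.0 : 82.2 : 22.5

Element Eg pattern (n=2): 0.28847641 : 0.49724718 : 0.21427641
Antimony pattern (n=1): 0.5721 : 0.4279
Convolve the two distributions (both contribute in 2-u steps):
  M: 0.28847641×0.5721 = 0.165037
  M+2: 0.28847641×0.4279 + 0.49724718×0.5721 = 0.407914
  M+4: 0.49724718×0.4279 + 0.21427641×0.5721 = 0.335360
  M+6: 0.21427641×0.4279 = 0.091689
Scale to base peak (0.407914) = 100: 40.5 : 100.0 : 82.2 : 22.5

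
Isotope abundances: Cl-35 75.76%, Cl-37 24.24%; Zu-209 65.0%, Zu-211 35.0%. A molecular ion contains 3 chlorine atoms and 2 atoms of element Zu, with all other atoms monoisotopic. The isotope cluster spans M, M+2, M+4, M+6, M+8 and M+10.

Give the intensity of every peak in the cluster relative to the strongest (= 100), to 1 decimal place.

49.1 : 100.0 : 80.1 : 31.5 : 6.1 : 0.5

Chlorine pattern (n=3): 0.4348304 : 0.41738208 : 0.13354464 : 0.01424288
Element Zu pattern (n=2): 0.4225 : 0.4550 : 0.1225
Convolve the two distributions (both contribute in 2-u steps):
  M: 0.4348304×0.4225 = 0.183716
  M+2: 0.4348304×0.4550 + 0.41738208×0.4225 = 0.374192
  M+4: 0.4348304×0.1225 + 0.41738208×0.4550 + 0.13354464×0.4225 = 0.299598
  M+6: 0.41738208×0.1225 + 0.13354464×0.4550 + 0.01424288×0.4225 = 0.117910
  M+8: 0.13354464×0.1225 + 0.01424288×0.4550 = 0.022840
  M+10: 0.01424288×0.1225 = 0.001745
Scale to base peak (0.374192) = 100: 49.1 : 100.0 : 80.1 : 31.5 : 6.1 : 0.5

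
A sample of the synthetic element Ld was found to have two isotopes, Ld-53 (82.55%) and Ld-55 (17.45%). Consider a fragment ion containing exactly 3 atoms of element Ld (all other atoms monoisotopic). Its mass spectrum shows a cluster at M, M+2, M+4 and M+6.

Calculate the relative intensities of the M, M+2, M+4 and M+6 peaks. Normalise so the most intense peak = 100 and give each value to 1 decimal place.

Each Ld atom is independently Ld-53 (p = 0.8255) or Ld-55 (q = 0.1745); the cluster is the binomial expansion (p + q)^3.
P(M) = 0.8255^3 = 0.562537
P(M+2) = 3 × 0.8255^2 × 0.1745^1 = 0.356739
P(M+4) = 3 × 0.8255^1 × 0.1745^2 = 0.075410
P(M+6) = 0.1745^3 = 0.005314
The M peak is largest (0.562537); scaling to 100 gives 100.0 : 63.4 : 13.4 : 0.9.

100.0 : 63.4 : 13.4 : 0.9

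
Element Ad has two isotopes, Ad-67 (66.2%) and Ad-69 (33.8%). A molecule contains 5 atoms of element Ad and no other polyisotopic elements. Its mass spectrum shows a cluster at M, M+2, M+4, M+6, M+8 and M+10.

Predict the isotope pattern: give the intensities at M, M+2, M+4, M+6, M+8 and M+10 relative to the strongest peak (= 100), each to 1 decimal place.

38.4 : 97.9 : 100.0 : 51.1 : 13.0 : 1.3

Each Ad atom is independently Ad-67 (p = 0.662) or Ad-69 (q = 0.338); the cluster is the binomial expansion (p + q)^5.
P(M) = 0.662^5 = 0.127142
P(M+2) = 5 × 0.662^4 × 0.338^1 = 0.324578
P(M+4) = 10 × 0.662^3 × 0.338^2 = 0.331442
P(M+6) = 10 × 0.662^2 × 0.338^3 = 0.169226
P(M+8) = 5 × 0.662^1 × 0.338^4 = 0.043201
P(M+10) = 0.338^5 = 0.004411
The M+4 peak is largest (0.331442); scaling to 100 gives 38.4 : 97.9 : 100.0 : 51.1 : 13.0 : 1.3.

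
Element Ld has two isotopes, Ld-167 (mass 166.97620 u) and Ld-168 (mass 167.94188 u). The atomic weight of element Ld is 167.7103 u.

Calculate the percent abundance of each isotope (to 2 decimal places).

With x = fraction of Ld-167 (so Ld-168 is 1 − x):
166.97620·x + 167.94188·(1 − x) = 167.7103
(166.97620 − 167.94188)·x = 167.7103 − 167.94188
x = -0.23158 / -0.96568 = 0.23981 → 23.98% Ld-167, 76.02% Ld-168.

Ld-167: 23.98%, Ld-168: 76.02%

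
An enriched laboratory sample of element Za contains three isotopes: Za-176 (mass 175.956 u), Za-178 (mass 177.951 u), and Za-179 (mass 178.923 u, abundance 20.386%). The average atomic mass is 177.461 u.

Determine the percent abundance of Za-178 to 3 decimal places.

The remaining 79.614% is split between Za-176 (fraction x) and Za-178 (fraction 0.79614 − x).
Substituting: 175.956x + 177.951(0.79614 − x) = 140.98575722
(175.956 − 177.951)x = -0.68815192  ⇒  x = 0.34494, y = 0.45120
Za-176: 34.494%, Za-178: 45.120%.

45.120%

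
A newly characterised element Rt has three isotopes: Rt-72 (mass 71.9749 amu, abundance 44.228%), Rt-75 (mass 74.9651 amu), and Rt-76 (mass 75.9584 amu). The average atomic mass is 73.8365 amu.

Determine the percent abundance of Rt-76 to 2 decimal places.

19.52%

The remaining 55.772% is split between Rt-75 (fraction x) and Rt-76 (fraction 0.55772 − x).
Substituting: 74.9651x + 75.9584(0.55772 − x) = 42.003441228
(74.9651 − 75.9584)x = -0.36007762  ⇒  x = 0.36251, y = 0.19521
Rt-75: 36.25%, Rt-76: 19.52%.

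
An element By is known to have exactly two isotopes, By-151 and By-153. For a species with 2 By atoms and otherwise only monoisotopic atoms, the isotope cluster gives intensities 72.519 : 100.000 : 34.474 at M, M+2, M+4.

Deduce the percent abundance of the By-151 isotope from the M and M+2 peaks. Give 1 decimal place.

59.2%

Write p for the By-151 fraction. I(M+2)/I(M) = [C(2,1)·p^1·(1−p)] / p^2 = 2·(1−p)/p = 100.000/72.519 = 1.3789
(1−p)/p = 1.3789/2 = 0.6895  ⇒  p = 1/(1 + 0.6895) = 0.5919
By-151: 59.2%, By-153: 40.8%.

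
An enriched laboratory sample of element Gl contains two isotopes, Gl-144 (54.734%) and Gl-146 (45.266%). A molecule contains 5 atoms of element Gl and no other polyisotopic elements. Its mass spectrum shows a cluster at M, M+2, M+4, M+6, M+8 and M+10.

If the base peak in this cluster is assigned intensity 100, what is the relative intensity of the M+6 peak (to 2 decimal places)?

82.70

Binomial terms of (0.54734 + 0.45266)^5: M 0.0491, M+2 0.2031, M+4 0.3360, M+6 0.2779, M+8 0.1149, M+10 0.0190 → M+4 is the base peak.
P(M+4) = C(5,2) × 0.54734^3 × 0.45266^2 = 10 × 0.16397271 × 0.20490108 = 0.335982 (base)
P(M+6) = C(5,3) × 0.54734^2 × 0.45266^3 = 10 × 0.29958108 × 0.09275052 = 0.277863
Relative intensity = 0.277863 / 0.335982 × 100 = 82.70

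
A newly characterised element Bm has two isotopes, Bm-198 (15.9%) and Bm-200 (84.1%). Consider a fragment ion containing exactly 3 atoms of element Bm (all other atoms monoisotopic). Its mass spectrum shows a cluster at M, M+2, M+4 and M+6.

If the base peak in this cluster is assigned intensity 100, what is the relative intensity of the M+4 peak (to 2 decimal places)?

56.72

(0.159 + 0.841)^3 gives M 0.0040, M+2 0.0638, M+4 0.3374, M+6 0.5948; the largest is M+6.
P(M+6) = C(3,3) × 0.159^0 × 0.841^3 = 1 × 1.0000 × 0.59482332 = 0.594823 (base)
P(M+4) = C(3,2) × 0.159^1 × 0.841^2 = 3 × 0.1590 × 0.707281 = 0.337373
Relative intensity = 0.337373 / 0.594823 × 100 = 56.72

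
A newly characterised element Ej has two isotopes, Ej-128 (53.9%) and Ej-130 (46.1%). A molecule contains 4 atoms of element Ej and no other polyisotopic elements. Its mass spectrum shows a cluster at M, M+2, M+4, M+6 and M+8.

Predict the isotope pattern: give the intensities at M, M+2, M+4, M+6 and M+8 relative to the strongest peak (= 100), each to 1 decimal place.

22.8 : 77.9 : 100.0 : 57.0 : 12.2

The 4 Ej atoms are independent, so intensities follow the terms of (0.539 + 0.461)^4.
P(M) = 0.539^4 = 0.084402
P(M+2) = 4 × 0.539^3 × 0.461^1 = 0.288753
P(M+4) = 6 × 0.539^2 × 0.461^2 = 0.370451
P(M+6) = 4 × 0.539^1 × 0.461^3 = 0.211228
P(M+8) = 0.461^4 = 0.045165
The M+4 peak is largest (0.370451); scaling to 100 gives 22.8 : 77.9 : 100.0 : 57.0 : 12.2.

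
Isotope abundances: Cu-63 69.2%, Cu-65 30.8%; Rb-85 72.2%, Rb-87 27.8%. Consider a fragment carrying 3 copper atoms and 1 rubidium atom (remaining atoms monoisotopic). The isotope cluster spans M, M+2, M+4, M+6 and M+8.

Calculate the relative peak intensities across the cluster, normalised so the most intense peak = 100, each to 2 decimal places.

58.13 : 100.00 : 64.43 : 18.43 : 1.97

Copper pattern (n=3): 0.33137389 : 0.44247034 : 0.19693766 : 0.02921811
Rubidium pattern (n=1): 0.7220 : 0.2780
Convolve the two distributions (both contribute in 2-u steps):
  M: 0.33137389×0.7220 = 0.239252
  M+2: 0.33137389×0.2780 + 0.44247034×0.7220 = 0.411586
  M+4: 0.44247034×0.2780 + 0.19693766×0.7220 = 0.265196
  M+6: 0.19693766×0.2780 + 0.02921811×0.7220 = 0.075844
  M+8: 0.02921811×0.2780 = 0.008123
Scale to base peak (0.411586) = 100: 58.13 : 100.00 : 64.43 : 18.43 : 1.97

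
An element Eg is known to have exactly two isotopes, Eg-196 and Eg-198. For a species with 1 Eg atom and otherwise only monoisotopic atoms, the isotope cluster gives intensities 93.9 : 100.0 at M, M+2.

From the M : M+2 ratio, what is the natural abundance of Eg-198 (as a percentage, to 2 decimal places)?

51.57%

If p is the fraction of Eg that is Eg-196, then I(M+2)/I(M) = [C(1,1)·p^0·(1−p)] / p^1 = 1·(1−p)/p = 100.0/93.9 = 1.0650
(1−p)/p = 1.0650/1 = 1.0650  ⇒  p = 1/(1 + 1.0650) = 0.4843
Eg-196: 48.43%, Eg-198: 51.57%.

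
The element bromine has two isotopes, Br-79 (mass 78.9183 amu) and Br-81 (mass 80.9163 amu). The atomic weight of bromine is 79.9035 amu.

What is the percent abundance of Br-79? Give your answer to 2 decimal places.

Let x be the fractional abundance of Br-79; then Br-81 has abundance 1 − x.
78.9183·x + 80.9163·(1 − x) = 79.9035
(78.9183 − 80.9163)·x = 79.9035 − 80.9163
x = -1.0128 / -1.9980 = 0.50691 → 50.69% Br-79, 49.31% Br-81.

50.69%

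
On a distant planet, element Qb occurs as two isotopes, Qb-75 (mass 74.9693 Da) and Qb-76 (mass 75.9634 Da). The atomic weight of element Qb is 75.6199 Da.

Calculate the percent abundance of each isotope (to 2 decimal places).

Writing the weighted mean with unknown fraction x of Qb-75:
74.9693·x + 75.9634·(1 − x) = 75.6199
(74.9693 − 75.9634)·x = 75.6199 − 75.9634
x = -0.3435 / -0.9941 = 0.34554 → 34.55% Qb-75, 65.45% Qb-76.

Qb-75: 34.55%, Qb-76: 65.45%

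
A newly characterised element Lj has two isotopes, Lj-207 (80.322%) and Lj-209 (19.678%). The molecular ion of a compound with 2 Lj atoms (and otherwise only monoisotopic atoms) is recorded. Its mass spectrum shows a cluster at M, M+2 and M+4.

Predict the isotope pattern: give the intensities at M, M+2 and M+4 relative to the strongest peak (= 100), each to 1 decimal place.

Expanding (0.80322 + 0.19678)^2:
P(M) = 0.80322^2 = 0.645162
P(M+2) = 2 × 0.80322^1 × 0.19678^1 = 0.316115
P(M+4) = 0.19678^2 = 0.038722
The M peak is largest (0.645162); scaling to 100 gives 100.0 : 49.0 : 6.0.

100.0 : 49.0 : 6.0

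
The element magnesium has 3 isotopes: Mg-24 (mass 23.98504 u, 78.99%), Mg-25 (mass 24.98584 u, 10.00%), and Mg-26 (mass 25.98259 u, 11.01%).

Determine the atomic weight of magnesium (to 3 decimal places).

Weight each isotope mass by its fractional abundance: 0.7899 × 23.98504 + 0.1000 × 24.98584 + 0.1101 × 25.98259
= 18.945783 + 2.498584 + 2.860683 = 24.305050 u

24.305 u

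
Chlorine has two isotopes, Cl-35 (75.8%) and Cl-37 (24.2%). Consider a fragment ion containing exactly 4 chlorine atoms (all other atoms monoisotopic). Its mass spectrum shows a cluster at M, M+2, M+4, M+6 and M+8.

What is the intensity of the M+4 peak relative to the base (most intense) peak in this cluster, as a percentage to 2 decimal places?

Binomial terms of (0.758 + 0.242)^4: M 0.3301, M+2 0.4216, M+4 0.2019, M+6 0.0430, M+8 0.0034 → M+2 is the base peak.
P(M+2) = C(4,1) × 0.758^3 × 0.242^1 = 4 × 0.43551951 × 0.2420 = 0.421583 (base)
P(M+4) = C(4,2) × 0.758^2 × 0.242^2 = 6 × 0.574564 × 0.058564 = 0.201893
Relative intensity = 0.201893 / 0.421583 × 100 = 47.89

47.89%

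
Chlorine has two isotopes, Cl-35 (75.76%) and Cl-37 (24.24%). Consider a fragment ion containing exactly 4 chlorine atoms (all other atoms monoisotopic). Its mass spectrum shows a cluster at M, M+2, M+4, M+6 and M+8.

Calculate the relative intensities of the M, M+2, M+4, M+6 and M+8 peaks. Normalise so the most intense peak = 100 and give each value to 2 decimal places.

The 4 Cl atoms are independent, so intensities follow the terms of (0.7576 + 0.2424)^4.
P(M) = 0.7576^4 = 0.329428
P(M+2) = 4 × 0.7576^3 × 0.2424^1 = 0.421612
P(M+4) = 6 × 0.7576^2 × 0.2424^2 = 0.202347
P(M+6) = 4 × 0.7576^1 × 0.2424^3 = 0.043162
P(M+8) = 0.2424^4 = 0.003452
The M+2 peak is largest (0.421612); scaling to 100 gives 78.14 : 100.00 : 47.99 : 10.24 : 0.82.

78.14 : 100.00 : 47.99 : 10.24 : 0.82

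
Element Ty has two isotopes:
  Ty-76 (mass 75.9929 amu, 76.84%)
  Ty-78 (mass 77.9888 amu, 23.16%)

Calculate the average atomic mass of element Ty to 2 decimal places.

The abundance-weighted mean is 0.7684 × 75.9929 + 0.2316 × 77.9888
= 58.39294 + 18.06221 = 76.45515 amu

76.46 amu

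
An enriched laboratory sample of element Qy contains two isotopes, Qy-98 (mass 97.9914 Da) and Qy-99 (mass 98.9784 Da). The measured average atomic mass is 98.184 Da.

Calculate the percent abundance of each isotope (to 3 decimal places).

Qy-98: 80.486%, Qy-99: 19.514%

With x = fraction of Qy-98 (so Qy-99 is 1 − x):
97.9914·x + 98.9784·(1 − x) = 98.184
(97.9914 − 98.9784)·x = 98.184 − 98.9784
x = -0.7944 / -0.9870 = 0.80486 → 80.486% Qy-98, 19.514% Qy-99.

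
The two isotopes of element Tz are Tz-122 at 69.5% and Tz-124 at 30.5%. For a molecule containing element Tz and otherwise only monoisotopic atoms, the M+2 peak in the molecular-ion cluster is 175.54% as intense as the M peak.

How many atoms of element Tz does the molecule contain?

4

The M+2/M ratio from n Tz atoms is n · q/p = n · 0.305/0.695.
n = 1.7554 × 0.695/0.305 = 4.00 ≈ 4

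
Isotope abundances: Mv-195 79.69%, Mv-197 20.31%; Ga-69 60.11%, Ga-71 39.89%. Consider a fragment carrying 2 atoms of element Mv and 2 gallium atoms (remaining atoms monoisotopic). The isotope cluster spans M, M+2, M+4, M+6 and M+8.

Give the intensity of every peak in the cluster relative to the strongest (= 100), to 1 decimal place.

54.4 : 100.0 : 64.3 : 16.9 : 1.6

Element Mv pattern (n=2): 0.63504961 : 0.32370078 : 0.04124961
Gallium pattern (n=2): 0.36132121 : 0.47955758 : 0.15912121
Convolve the two distributions (both contribute in 2-u steps):
  M: 0.63504961×0.36132121 = 0.229457
  M+2: 0.63504961×0.47955758 + 0.32370078×0.36132121 = 0.421503
  M+4: 0.63504961×0.15912121 + 0.32370078×0.47955758 + 0.04124961×0.36132121 = 0.271187
  M+6: 0.32370078×0.15912121 + 0.04124961×0.47955758 = 0.071289
  M+8: 0.04124961×0.15912121 = 0.006564
Scale to base peak (0.421503) = 100: 54.4 : 100.0 : 64.3 : 16.9 : 1.6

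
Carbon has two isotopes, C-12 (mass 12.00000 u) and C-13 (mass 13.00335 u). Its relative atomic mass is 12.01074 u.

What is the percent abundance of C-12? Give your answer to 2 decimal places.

Writing the weighted mean with unknown fraction x of C-12:
12.00000·x + 13.00335·(1 − x) = 12.01074
(12.00000 − 13.00335)·x = 12.01074 − 13.00335
x = -0.99261 / -1.00335 = 0.98930 → 98.93% C-12, 1.07% C-13.

98.93%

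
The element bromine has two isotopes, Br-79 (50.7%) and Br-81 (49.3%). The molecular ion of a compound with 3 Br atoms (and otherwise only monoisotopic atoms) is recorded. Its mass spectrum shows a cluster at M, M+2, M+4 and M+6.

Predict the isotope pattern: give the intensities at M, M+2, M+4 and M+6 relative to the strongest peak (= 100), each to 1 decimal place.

34.3 : 100.0 : 97.2 : 31.5

Expanding (0.507 + 0.493)^3:
P(M) = 0.507^3 = 0.130324
P(M+2) = 3 × 0.507^2 × 0.493^1 = 0.380175
P(M+4) = 3 × 0.507^1 × 0.493^2 = 0.369678
P(M+6) = 0.493^3 = 0.119823
The M+2 peak is largest (0.380175); scaling to 100 gives 34.3 : 100.0 : 97.2 : 31.5.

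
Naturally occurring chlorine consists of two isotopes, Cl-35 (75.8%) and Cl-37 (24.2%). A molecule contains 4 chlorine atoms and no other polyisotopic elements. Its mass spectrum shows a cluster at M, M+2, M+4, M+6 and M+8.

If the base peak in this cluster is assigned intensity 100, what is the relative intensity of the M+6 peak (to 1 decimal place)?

Term probabilities: M 0.3301, M+2 0.4216, M+4 0.2019, M+6 0.0430, M+8 0.0034. Base peak = M+2.
P(M+2) = C(4,1) × 0.758^3 × 0.242^1 = 4 × 0.43551951 × 0.2420 = 0.421583 (base)
P(M+6) = C(4,3) × 0.758^1 × 0.242^3 = 4 × 0.7580 × 0.01417249 = 0.042971
Relative intensity = 0.042971 / 0.421583 × 100 = 10.2

10.2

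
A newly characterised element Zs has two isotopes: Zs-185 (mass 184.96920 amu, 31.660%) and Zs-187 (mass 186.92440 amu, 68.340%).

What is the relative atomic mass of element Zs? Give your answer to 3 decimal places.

Ar = Σ fᵢ·mᵢ = 0.31660 × 184.96920 + 0.68340 × 186.92440
= 58.561249 + 127.744135 = 186.305384 amu

186.305 amu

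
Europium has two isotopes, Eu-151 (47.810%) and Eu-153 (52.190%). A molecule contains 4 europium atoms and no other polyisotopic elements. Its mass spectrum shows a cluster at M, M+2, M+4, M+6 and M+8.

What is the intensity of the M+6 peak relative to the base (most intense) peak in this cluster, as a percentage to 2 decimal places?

Binomial terms of (0.47810 + 0.52190)^4: M 0.0522, M+2 0.2281, M+4 0.3736, M+6 0.2719, M+8 0.0742 → M+4 is the base peak.
P(M+4) = C(4,2) × 0.47810^2 × 0.52190^2 = 6 × 0.22857961 × 0.27237961 = 0.373563 (base)
P(M+6) = C(4,3) × 0.47810^1 × 0.52190^3 = 4 × 0.4781 × 0.14215492 = 0.271857
Relative intensity = 0.271857 / 0.373563 × 100 = 72.77

72.77%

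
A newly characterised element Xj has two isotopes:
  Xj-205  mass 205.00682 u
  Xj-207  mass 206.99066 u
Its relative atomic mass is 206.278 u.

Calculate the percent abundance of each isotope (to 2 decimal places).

Xj-205: 35.92%, Xj-207: 64.08%

Let x be the fractional abundance of Xj-205; then Xj-207 has abundance 1 − x.
205.00682·x + 206.99066·(1 − x) = 206.278
(205.00682 − 206.99066)·x = 206.278 − 206.99066
x = -0.71266 / -1.98384 = 0.35923 → 35.92% Xj-205, 64.08% Xj-207.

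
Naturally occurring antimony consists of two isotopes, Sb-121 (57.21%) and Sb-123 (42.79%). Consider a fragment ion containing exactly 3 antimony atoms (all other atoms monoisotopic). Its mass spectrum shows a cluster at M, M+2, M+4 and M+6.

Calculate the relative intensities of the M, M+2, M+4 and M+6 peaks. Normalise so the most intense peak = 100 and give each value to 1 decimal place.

Each Sb atom is independently Sb-121 (p = 0.5721) or Sb-123 (q = 0.4279); the cluster is the binomial expansion (p + q)^3.
P(M) = 0.5721^3 = 0.187247
P(M+2) = 3 × 0.5721^2 × 0.4279^1 = 0.420153
P(M+4) = 3 × 0.5721^1 × 0.4279^2 = 0.314252
P(M+6) = 0.4279^3 = 0.078348
The M+2 peak is largest (0.420153); scaling to 100 gives 44.6 : 100.0 : 74.8 : 18.6.

44.6 : 100.0 : 74.8 : 18.6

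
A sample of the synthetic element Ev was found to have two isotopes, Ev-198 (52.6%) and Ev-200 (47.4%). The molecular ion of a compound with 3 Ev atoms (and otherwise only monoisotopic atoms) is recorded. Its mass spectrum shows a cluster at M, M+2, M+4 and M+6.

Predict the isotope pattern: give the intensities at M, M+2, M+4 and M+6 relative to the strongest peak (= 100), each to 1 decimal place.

37.0 : 100.0 : 90.1 : 27.1

Each Ev atom is independently Ev-198 (p = 0.526) or Ev-200 (q = 0.474); the cluster is the binomial expansion (p + q)^3.
P(M) = 0.526^3 = 0.145532
P(M+2) = 3 × 0.526^2 × 0.474^1 = 0.393433
P(M+4) = 3 × 0.526^1 × 0.474^2 = 0.354539
P(M+6) = 0.474^3 = 0.106496
The M+2 peak is largest (0.393433); scaling to 100 gives 37.0 : 100.0 : 90.1 : 27.1.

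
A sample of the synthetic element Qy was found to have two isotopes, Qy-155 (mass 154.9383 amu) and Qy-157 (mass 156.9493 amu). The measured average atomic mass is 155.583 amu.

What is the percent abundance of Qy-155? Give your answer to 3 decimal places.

67.941%

With x = fraction of Qy-155 (so Qy-157 is 1 − x):
154.9383·x + 156.9493·(1 − x) = 155.583
(154.9383 − 156.9493)·x = 155.583 − 156.9493
x = -1.3663 / -2.0110 = 0.67941 → 67.941% Qy-155, 32.059% Qy-157.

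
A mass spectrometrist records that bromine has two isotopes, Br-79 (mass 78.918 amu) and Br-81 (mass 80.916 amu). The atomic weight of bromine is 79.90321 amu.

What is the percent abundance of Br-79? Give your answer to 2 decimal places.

Writing the weighted mean with unknown fraction x of Br-79:
78.918·x + 80.916·(1 − x) = 79.90321
(78.918 − 80.916)·x = 79.90321 − 80.916
x = -1.01279 / -1.998 = 0.50690 → 50.69% Br-79, 49.31% Br-81.

50.69%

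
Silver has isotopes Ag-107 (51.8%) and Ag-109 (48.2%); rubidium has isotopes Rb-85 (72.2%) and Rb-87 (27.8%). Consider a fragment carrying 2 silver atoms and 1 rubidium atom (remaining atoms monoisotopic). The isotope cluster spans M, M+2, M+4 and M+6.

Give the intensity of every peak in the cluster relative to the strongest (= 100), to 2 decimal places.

44.52 : 100.00 : 70.45 : 14.84

Silver pattern (n=2): 0.268324 : 0.499352 : 0.232324
Rubidium pattern (n=1): 0.7220 : 0.2780
Convolve the two distributions (both contribute in 2-u steps):
  M: 0.268324×0.7220 = 0.193730
  M+2: 0.268324×0.2780 + 0.499352×0.7220 = 0.435126
  M+4: 0.499352×0.2780 + 0.232324×0.7220 = 0.306558
  M+6: 0.232324×0.2780 = 0.064586
Scale to base peak (0.435126) = 100: 44.52 : 100.00 : 70.45 : 14.84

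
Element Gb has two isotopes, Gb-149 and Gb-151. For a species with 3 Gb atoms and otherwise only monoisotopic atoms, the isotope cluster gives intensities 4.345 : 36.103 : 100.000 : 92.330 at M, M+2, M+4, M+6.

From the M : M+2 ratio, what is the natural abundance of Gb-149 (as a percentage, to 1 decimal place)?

26.5%

Write p for the Gb-149 fraction. I(M+2)/I(M) = [C(3,1)·p^2·(1−p)] / p^3 = 3·(1−p)/p = 36.103/4.345 = 8.3091
(1−p)/p = 8.3091/3 = 2.7697  ⇒  p = 1/(1 + 2.7697) = 0.2653
Gb-149: 26.5%, Gb-151: 73.5%.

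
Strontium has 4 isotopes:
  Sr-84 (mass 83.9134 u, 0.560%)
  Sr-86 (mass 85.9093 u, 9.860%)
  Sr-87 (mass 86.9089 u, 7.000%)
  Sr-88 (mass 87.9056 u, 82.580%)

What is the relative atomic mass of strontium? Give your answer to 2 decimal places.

Average mass = Σ (abundance × isotope mass) = 0.00560 × 83.9134 + 0.09860 × 85.9093 + 0.07000 × 86.9089 + 0.82580 × 87.9056
= 0.46992 + 8.47066 + 6.08362 + 72.59244 = 87.61664 u

87.62 u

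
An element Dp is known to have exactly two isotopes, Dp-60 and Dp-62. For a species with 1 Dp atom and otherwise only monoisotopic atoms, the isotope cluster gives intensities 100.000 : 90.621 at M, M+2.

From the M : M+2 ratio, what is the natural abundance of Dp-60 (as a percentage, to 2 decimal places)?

If p is the fraction of Dp that is Dp-60, then I(M+2)/I(M) = [C(1,1)·p^0·(1−p)] / p^1 = 1·(1−p)/p = 90.621/100.000 = 0.9062
(1−p)/p = 0.9062/1 = 0.9062  ⇒  p = 1/(1 + 0.9062) = 0.5246
Dp-60: 52.46%, Dp-62: 47.54%.

52.46%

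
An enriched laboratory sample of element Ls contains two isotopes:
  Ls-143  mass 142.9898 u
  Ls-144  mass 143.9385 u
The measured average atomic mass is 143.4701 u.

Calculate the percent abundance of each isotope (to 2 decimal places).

Writing the weighted mean with unknown fraction x of Ls-143:
142.9898·x + 143.9385·(1 − x) = 143.4701
(142.9898 − 143.9385)·x = 143.4701 − 143.9385
x = -0.4684 / -0.9487 = 0.49373 → 49.37% Ls-143, 50.63% Ls-144.

Ls-143: 49.37%, Ls-144: 50.63%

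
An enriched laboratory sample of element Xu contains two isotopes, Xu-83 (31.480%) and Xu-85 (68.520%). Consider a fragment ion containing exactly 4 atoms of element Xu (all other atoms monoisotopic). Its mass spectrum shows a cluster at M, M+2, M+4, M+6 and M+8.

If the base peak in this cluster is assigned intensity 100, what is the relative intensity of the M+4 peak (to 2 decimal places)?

Binomial terms of (0.31480 + 0.68520)^4: M 0.0098, M+2 0.0855, M+4 0.2792, M+6 0.4051, M+8 0.2204 → M+6 is the base peak.
P(M+6) = C(4,3) × 0.31480^1 × 0.68520^3 = 4 × 0.3148 × 0.32170074 = 0.405086 (base)
P(M+4) = C(4,2) × 0.31480^2 × 0.68520^2 = 6 × 0.09909904 × 0.46949904 = 0.279161
Relative intensity = 0.279161 / 0.405086 × 100 = 68.91

68.91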